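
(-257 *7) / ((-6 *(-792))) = -1799 / 4752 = -0.38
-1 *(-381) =381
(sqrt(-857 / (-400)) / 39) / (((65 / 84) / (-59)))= -413 * sqrt(857) / 4225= -2.86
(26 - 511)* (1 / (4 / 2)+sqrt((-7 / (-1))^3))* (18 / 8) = -30555* sqrt(7) / 4 - 4365 / 8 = -20755.86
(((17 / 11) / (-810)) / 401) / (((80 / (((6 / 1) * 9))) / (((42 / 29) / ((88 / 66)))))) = -357 / 102335200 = -0.00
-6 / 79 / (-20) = 3 / 790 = 0.00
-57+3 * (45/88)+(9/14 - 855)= -560451/616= -909.82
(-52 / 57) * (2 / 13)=-8 / 57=-0.14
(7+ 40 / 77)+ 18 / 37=22809 / 2849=8.01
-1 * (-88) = 88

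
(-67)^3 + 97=-300666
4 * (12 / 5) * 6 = 288 / 5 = 57.60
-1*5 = -5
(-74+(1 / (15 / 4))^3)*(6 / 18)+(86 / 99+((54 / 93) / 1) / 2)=-81141301 / 3452625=-23.50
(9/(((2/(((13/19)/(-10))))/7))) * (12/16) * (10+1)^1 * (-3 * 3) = 243243/1520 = 160.03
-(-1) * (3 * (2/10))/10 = 3/50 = 0.06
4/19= 0.21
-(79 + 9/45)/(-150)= 66/125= 0.53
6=6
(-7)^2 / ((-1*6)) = -49 / 6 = -8.17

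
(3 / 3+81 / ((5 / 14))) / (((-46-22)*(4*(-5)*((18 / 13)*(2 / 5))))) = 871 / 2880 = 0.30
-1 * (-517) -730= -213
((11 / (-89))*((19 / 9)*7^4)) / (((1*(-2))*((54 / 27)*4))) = 501809 / 12816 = 39.15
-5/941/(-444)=5/417804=0.00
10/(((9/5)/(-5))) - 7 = -313/9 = -34.78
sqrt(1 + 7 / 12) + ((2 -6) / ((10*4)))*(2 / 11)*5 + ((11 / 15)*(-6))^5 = -56693077 / 34375 + sqrt(57) / 6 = -1647.99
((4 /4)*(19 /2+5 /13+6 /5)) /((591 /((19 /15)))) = 27379 /1152450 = 0.02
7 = 7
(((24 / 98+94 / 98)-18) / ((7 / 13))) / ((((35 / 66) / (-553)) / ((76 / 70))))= 2119814268 / 60025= 35315.52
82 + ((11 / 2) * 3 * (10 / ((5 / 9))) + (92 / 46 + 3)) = 384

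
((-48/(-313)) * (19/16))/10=57/3130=0.02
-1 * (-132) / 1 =132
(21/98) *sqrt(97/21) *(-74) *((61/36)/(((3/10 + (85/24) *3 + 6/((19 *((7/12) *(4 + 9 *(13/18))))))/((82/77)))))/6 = -17582030 *sqrt(2037)/849826593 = -0.93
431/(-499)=-431/499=-0.86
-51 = -51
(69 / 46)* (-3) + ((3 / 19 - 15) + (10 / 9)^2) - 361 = -1166893 / 3078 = -379.11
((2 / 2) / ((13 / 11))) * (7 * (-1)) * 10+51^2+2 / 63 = 2081735 / 819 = 2541.80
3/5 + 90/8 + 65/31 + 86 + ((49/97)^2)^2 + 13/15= 16611113598013/164664462660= 100.88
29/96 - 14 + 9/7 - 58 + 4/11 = -517799/7392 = -70.05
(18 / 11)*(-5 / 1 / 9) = -10 / 11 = -0.91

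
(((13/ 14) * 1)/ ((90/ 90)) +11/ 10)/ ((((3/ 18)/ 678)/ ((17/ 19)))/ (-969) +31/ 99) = 2754552636/ 425193755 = 6.48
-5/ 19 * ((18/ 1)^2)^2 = -524880/ 19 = -27625.26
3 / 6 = 1 / 2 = 0.50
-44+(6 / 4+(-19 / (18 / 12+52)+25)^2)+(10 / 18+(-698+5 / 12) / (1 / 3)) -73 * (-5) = -479068657 / 412164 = -1162.33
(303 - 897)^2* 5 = 1764180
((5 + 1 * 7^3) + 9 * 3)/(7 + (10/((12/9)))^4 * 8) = 750/50639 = 0.01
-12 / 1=-12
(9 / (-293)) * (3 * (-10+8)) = 54 / 293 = 0.18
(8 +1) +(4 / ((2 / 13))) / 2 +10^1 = 32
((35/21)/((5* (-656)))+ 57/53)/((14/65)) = 7287995/1460256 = 4.99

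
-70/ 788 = -35/ 394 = -0.09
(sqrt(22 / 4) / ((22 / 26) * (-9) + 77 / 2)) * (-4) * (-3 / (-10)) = -78 * sqrt(22) / 4015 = -0.09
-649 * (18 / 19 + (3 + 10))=-171985 / 19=-9051.84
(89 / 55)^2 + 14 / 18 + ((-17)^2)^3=657145408489 / 27225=24137572.40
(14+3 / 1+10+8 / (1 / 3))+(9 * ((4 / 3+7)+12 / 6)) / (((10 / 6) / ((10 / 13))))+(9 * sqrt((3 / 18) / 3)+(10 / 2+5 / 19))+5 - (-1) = 3 * sqrt(2) / 2+25981 / 247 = 107.31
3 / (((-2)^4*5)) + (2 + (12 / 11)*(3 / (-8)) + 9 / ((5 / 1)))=3017 / 880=3.43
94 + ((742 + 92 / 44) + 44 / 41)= 378463 / 451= 839.16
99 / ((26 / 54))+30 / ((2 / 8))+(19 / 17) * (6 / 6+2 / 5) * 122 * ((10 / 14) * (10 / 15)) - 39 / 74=20409317 / 49062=415.99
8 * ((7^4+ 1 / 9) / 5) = 34576 / 9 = 3841.78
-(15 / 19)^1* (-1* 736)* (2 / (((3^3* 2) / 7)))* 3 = 25760 / 57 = 451.93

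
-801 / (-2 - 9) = 801 / 11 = 72.82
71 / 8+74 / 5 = 947 / 40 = 23.68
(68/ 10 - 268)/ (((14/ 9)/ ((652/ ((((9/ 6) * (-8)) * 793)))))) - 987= -27074868/ 27755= -975.50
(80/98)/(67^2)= 40/219961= 0.00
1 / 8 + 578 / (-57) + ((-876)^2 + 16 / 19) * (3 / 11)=1049721283 / 5016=209274.58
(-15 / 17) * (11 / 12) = -55 / 68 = -0.81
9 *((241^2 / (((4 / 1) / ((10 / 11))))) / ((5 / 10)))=2613645 / 11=237604.09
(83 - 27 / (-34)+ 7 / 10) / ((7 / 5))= 1026 / 17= 60.35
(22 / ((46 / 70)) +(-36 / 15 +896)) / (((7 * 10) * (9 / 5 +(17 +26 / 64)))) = 1705824 / 2473765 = 0.69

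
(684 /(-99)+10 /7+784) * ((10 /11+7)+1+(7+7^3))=33809544 /121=279417.72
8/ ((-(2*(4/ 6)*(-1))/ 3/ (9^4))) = 118098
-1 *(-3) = 3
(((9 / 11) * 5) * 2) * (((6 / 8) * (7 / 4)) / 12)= 315 / 352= 0.89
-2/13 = -0.15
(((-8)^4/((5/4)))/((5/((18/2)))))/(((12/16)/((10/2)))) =196608/5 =39321.60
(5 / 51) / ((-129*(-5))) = 0.00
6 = 6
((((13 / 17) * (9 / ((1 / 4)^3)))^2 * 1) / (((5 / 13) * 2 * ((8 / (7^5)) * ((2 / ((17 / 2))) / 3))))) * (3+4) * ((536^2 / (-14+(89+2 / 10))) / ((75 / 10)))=24089960854133.78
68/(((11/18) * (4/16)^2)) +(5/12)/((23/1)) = 5405239/3036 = 1780.38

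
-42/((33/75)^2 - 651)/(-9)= -4375/610131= -0.01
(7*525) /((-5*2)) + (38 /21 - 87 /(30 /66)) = -116989 /210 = -557.09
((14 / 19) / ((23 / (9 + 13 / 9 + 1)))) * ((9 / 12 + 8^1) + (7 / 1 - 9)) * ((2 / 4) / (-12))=-721 / 6992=-0.10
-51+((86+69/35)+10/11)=14584/385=37.88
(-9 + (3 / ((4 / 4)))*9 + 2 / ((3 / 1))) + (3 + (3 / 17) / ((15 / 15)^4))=1114 / 51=21.84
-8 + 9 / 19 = -143 / 19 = -7.53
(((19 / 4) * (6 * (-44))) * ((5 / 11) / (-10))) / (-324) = -0.18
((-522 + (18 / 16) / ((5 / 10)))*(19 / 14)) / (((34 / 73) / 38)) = -7826841 / 136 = -57550.30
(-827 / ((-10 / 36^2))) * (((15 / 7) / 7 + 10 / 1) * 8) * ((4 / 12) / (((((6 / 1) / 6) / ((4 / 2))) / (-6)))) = -1732015872 / 49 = -35347262.69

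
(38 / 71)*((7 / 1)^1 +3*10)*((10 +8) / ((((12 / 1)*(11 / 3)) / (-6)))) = -37962 / 781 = -48.61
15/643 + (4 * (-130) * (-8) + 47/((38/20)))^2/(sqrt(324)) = 2032471640885/2089107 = 972890.16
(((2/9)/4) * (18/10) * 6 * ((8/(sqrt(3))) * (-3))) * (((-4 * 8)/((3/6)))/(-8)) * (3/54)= -32 * sqrt(3)/15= -3.70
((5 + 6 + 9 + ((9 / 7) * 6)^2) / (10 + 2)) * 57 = 18506 / 49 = 377.67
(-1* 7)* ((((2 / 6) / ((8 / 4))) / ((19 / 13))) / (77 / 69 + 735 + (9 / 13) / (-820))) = -11155690 / 10287399881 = -0.00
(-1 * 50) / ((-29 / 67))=3350 / 29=115.52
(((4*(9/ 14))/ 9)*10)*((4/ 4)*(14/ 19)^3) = 7840/ 6859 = 1.14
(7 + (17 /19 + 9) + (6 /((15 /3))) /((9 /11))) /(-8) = -5233 /2280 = -2.30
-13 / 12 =-1.08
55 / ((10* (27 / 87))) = 319 / 18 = 17.72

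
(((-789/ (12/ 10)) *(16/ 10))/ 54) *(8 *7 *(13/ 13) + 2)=-30508/ 27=-1129.93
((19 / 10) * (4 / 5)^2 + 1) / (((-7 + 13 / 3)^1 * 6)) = -277 / 2000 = -0.14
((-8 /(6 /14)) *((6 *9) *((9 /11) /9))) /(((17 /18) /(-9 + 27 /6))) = 436.62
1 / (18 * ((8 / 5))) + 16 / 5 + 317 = 320.23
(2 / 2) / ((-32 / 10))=-5 / 16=-0.31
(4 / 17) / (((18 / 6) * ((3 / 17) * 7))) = 4 / 63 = 0.06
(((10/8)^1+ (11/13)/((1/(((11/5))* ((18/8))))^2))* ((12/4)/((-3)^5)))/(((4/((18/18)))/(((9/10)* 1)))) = -114311/1872000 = -0.06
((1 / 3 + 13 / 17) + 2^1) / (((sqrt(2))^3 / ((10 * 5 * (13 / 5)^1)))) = 5135 * sqrt(2) / 51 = 142.39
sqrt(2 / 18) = 1 / 3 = 0.33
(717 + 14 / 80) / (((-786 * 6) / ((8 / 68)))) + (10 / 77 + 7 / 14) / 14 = 23421127 / 864254160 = 0.03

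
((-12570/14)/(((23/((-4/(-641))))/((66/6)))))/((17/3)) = -829620/1754417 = -0.47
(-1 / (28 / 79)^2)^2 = 38950081 / 614656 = 63.37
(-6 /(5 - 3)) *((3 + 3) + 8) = -42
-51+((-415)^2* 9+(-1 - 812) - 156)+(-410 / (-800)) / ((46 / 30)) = 570033963 / 368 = 1549005.33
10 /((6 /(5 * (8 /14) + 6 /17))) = 1910 /357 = 5.35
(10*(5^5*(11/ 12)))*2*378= 21656250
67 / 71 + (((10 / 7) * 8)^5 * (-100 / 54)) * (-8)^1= 93061150403863 / 32219019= 2888391.80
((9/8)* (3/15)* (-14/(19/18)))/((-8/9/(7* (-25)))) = -178605/304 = -587.52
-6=-6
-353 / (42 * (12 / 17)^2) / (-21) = 102017 / 127008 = 0.80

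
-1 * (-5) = 5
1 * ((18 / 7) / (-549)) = -0.00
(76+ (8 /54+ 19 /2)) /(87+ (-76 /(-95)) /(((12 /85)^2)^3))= 63936000 /75494848277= 0.00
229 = 229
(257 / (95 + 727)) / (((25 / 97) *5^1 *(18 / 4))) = 24929 / 462375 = 0.05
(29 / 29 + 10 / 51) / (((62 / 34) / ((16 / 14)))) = 488 / 651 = 0.75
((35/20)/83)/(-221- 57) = -7/92296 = -0.00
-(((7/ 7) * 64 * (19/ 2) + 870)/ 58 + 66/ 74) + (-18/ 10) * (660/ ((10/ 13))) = -8427206/ 5365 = -1570.77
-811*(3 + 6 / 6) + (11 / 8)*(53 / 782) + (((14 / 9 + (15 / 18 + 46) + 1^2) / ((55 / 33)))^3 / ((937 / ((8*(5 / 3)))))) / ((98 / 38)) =-3100.33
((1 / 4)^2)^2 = 1 / 256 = 0.00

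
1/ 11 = 0.09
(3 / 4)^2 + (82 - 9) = 1177 / 16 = 73.56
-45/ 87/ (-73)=15/ 2117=0.01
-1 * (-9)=9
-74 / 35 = -2.11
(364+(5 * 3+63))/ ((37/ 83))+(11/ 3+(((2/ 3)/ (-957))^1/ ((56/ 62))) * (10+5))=493330955/ 495726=995.17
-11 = -11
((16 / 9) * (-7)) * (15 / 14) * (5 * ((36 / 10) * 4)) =-960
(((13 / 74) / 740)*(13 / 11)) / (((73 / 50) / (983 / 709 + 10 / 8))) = 6318065 / 12470538608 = 0.00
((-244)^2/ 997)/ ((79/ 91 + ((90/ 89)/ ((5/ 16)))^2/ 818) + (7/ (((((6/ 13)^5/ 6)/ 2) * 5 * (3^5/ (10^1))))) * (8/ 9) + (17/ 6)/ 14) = 1776724616476195776/ 905297288588571467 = 1.96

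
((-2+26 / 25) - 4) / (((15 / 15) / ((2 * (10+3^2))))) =-4712 / 25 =-188.48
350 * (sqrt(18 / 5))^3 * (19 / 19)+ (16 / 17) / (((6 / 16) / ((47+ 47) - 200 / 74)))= 144128 / 629+ 756 * sqrt(10)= 2619.82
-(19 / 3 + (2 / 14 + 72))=-1648 / 21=-78.48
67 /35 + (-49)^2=84102 /35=2402.91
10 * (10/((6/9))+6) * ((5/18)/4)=175/12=14.58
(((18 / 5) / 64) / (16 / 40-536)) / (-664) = 9 / 56902144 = 0.00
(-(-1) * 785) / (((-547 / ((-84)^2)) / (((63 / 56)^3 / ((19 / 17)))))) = -4290270705 / 332576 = -12900.12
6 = 6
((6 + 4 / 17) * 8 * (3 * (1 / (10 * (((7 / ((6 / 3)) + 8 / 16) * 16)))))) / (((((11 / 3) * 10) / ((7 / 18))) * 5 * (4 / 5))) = 371 / 598400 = 0.00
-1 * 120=-120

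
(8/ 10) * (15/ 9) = 1.33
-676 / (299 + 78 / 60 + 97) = -6760 / 3973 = -1.70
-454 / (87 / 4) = -1816 / 87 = -20.87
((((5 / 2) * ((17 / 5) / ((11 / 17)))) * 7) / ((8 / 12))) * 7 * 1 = 42483 / 44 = 965.52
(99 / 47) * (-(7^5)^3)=-10000182754986.32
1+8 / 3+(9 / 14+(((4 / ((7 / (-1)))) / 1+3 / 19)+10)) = 11089 / 798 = 13.90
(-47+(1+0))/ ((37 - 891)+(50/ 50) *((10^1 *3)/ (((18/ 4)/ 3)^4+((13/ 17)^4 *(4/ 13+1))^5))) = 46535048292104106269/ 857959535402434009513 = 0.05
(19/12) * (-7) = -133/12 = -11.08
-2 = -2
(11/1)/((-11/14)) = -14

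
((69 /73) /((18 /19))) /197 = 437 /86286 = 0.01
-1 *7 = -7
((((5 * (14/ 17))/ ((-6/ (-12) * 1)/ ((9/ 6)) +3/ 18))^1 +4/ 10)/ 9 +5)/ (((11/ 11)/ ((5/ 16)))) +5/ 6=6599/ 2448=2.70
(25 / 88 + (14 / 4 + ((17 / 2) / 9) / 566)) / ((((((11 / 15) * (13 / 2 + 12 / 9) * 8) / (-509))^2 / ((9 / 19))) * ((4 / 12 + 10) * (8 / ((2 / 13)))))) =1335507986064375 / 3262036490572288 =0.41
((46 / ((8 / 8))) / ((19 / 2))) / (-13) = -92 / 247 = -0.37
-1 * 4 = -4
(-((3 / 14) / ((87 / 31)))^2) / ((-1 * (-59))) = -961 / 9725324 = -0.00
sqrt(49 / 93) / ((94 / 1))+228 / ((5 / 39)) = 7 * sqrt(93) / 8742+8892 / 5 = 1778.41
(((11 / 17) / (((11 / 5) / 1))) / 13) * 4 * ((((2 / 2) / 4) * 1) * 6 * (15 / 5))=90 / 221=0.41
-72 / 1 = -72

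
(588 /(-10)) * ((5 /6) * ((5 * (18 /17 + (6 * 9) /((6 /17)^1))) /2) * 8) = -2566620 /17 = -150977.65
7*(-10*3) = -210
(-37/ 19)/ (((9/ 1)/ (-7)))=259/ 171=1.51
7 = 7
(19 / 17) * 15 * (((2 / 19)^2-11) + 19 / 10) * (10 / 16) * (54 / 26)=-13288455 / 67184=-197.79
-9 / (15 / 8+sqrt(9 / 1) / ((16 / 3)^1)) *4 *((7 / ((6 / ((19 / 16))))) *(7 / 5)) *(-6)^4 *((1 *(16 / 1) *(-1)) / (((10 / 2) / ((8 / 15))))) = 63360.71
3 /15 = 1 /5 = 0.20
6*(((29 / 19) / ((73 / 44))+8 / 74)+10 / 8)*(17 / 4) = 23849385 / 410552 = 58.09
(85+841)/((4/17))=7871/2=3935.50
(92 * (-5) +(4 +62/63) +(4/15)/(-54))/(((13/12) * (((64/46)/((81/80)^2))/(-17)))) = 478770507/91000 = 5261.21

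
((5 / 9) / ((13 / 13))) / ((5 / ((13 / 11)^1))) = 13 / 99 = 0.13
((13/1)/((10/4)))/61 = 26/305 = 0.09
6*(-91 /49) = -78 /7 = -11.14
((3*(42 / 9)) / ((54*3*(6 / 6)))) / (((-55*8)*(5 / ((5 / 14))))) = -1 / 71280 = -0.00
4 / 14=2 / 7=0.29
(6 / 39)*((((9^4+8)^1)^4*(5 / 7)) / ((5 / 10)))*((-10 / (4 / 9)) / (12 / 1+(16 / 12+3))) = -2513800544491513350 / 4459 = -563758812399980.57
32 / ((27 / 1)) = 32 / 27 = 1.19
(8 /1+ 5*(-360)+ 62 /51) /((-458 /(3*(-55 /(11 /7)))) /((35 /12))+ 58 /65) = -727215125 /969663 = -749.97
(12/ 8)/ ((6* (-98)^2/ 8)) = 1/ 4802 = 0.00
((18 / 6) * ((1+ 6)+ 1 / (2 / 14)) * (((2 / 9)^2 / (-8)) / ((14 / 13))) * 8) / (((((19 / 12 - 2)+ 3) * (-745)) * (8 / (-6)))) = -52 / 69285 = -0.00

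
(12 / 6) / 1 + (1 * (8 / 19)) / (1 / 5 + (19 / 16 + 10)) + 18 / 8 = 296813 / 69236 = 4.29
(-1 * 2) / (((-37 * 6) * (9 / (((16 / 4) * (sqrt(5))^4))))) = 100 / 999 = 0.10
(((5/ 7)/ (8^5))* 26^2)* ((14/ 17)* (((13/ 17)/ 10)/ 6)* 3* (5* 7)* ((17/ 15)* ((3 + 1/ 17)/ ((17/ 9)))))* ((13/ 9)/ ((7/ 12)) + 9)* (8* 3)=20649603/ 2515456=8.21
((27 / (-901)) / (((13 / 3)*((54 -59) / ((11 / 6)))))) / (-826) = -297 / 96749380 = -0.00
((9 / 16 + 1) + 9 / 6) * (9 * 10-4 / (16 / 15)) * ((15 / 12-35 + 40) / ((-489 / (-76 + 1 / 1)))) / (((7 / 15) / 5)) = 113203125 / 41728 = 2712.88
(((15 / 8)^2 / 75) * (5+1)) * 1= 9 / 32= 0.28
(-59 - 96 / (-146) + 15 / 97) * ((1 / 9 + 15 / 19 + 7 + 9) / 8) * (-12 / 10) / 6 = 29769023 / 1210851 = 24.59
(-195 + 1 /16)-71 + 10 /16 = -265.31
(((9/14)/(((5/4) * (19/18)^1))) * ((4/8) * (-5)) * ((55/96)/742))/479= -1485/756329504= -0.00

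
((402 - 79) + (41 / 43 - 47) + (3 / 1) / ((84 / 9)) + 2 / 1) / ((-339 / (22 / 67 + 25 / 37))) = -836918783 / 1011818724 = -0.83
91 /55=1.65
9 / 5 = 1.80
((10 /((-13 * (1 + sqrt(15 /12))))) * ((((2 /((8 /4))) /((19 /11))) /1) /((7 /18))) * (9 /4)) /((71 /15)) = 267300 /122759-133650 * sqrt(5) /122759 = -0.26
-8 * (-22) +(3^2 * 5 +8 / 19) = 4207 / 19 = 221.42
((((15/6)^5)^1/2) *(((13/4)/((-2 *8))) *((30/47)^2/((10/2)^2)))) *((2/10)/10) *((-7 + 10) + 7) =-73125/2262016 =-0.03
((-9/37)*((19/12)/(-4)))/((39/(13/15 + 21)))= 779/14430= 0.05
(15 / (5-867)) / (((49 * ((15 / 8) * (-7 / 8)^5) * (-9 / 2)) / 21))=-262144 / 152120157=-0.00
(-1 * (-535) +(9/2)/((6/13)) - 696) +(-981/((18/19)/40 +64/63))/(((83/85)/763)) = -6093764719505/8262484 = -737522.12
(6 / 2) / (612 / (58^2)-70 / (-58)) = 2523 / 1168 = 2.16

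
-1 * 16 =-16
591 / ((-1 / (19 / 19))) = -591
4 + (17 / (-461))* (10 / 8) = 7291 / 1844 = 3.95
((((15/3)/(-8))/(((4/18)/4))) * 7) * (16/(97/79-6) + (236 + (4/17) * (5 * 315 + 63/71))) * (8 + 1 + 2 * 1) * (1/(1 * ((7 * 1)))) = -33980594175/455039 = -74676.22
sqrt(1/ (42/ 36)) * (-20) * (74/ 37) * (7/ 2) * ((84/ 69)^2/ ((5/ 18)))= -56448 * sqrt(42)/ 529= -691.54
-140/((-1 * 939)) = 140/939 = 0.15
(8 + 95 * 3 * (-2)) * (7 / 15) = -3934 / 15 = -262.27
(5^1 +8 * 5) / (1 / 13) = 585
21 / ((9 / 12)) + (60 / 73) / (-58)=59246 / 2117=27.99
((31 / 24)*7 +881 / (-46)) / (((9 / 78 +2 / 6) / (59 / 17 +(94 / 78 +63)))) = -1524.87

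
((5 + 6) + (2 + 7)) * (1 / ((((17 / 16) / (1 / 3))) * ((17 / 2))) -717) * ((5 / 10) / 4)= -3108035 / 1734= -1792.41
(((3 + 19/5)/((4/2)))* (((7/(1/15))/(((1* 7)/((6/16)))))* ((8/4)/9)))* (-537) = -9129/4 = -2282.25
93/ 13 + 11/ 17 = 1724/ 221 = 7.80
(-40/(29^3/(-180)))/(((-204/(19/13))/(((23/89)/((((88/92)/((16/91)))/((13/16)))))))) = -3015300/36937457557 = -0.00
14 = 14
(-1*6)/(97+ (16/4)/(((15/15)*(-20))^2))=-600/9701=-0.06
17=17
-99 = -99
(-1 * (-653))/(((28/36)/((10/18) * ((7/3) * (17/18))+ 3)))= 1340609/378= 3546.58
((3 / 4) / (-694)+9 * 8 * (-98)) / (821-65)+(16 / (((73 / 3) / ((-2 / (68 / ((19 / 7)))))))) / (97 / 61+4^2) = -8696954250505 / 931518546336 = -9.34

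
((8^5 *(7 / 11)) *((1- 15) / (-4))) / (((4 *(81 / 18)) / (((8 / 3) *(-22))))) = -6422528 / 27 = -237871.41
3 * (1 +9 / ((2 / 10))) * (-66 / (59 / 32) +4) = -258888 / 59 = -4387.93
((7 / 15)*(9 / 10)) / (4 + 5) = 0.05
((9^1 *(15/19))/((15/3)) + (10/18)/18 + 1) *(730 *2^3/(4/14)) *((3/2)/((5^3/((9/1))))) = 7713034/1425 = 5412.66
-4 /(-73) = 4 /73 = 0.05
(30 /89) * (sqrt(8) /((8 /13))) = 195 * sqrt(2) /178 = 1.55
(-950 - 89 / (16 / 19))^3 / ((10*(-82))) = 4819101635971 / 3358720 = 1434803.03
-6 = -6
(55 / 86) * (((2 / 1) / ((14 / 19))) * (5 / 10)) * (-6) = -3135 / 602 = -5.21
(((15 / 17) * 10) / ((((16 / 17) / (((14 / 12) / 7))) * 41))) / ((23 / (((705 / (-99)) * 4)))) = -5875 / 124476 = -0.05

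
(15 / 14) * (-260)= -1950 / 7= -278.57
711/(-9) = -79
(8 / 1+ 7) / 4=15 / 4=3.75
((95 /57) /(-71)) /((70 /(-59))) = 59 /2982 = 0.02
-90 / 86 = -45 / 43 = -1.05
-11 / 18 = -0.61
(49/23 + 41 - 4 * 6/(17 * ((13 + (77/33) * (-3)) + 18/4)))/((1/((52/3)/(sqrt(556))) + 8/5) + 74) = 2386550400/4194922091 - 76492000 * sqrt(139)/88093363911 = 0.56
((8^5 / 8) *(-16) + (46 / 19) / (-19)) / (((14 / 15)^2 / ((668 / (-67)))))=888969715650 / 1185163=750082.24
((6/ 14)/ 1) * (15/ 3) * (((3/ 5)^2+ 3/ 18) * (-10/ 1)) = -79/ 7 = -11.29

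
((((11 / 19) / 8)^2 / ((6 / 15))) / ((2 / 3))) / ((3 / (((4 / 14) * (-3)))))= -1815 / 323456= -0.01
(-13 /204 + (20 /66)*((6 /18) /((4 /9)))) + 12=27295 /2244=12.16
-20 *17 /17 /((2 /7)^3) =-1715 /2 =-857.50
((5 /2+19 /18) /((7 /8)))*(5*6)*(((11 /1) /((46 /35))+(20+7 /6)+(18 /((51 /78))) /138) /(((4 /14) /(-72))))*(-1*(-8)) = -2857369600 /391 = -7307850.64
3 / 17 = 0.18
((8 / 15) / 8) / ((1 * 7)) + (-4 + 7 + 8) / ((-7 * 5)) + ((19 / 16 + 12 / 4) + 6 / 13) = 94879 / 21840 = 4.34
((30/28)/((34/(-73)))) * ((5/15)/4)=-365/1904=-0.19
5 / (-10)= -1 / 2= -0.50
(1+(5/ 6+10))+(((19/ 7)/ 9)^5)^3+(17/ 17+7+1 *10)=58323021930640600724641765349/ 1954961627942290949661190014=29.83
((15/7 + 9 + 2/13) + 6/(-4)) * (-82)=-73103/91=-803.33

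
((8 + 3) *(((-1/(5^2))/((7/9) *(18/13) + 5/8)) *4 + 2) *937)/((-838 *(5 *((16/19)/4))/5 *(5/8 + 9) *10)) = -75075251/64892625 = -1.16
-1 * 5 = -5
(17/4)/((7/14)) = 17/2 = 8.50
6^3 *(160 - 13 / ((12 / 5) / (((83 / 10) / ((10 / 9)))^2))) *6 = -184362.32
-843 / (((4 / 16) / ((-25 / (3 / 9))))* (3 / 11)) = 927300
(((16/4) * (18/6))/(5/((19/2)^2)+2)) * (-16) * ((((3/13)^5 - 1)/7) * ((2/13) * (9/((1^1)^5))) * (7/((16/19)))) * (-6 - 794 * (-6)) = 100600022919600/137749703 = 730310.27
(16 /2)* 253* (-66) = -133584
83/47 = 1.77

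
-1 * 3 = -3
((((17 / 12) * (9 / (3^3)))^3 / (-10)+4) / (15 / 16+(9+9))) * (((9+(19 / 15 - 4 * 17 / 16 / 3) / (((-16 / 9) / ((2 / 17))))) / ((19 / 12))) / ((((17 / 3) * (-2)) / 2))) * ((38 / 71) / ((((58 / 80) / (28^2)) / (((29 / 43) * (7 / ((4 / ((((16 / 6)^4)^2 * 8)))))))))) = -233332009604831248384 / 78931403847495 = -2956136.57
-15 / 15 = -1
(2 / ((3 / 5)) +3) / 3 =19 / 9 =2.11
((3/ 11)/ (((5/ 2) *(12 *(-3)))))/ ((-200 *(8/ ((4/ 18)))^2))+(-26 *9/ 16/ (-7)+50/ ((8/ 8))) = 31188564007/ 598752000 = 52.09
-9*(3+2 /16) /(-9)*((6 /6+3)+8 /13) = 375 /26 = 14.42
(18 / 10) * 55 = 99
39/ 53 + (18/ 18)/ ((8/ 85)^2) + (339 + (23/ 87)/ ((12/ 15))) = 133669403/ 295104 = 452.96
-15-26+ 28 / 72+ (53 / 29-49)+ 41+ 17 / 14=-83255 / 1827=-45.57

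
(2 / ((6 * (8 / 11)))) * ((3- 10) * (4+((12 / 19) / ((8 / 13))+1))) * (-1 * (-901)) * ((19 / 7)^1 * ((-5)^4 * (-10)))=7092559375 / 24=295523307.29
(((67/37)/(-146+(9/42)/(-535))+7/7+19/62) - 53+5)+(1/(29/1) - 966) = -73670878800591/72749041618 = -1012.67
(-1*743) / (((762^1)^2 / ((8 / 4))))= -0.00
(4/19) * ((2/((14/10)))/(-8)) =-5/133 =-0.04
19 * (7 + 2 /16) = 1083 /8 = 135.38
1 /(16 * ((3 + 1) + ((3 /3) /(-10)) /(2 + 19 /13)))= 225 /14296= 0.02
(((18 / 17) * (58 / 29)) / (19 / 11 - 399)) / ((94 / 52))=-5148 / 1745815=-0.00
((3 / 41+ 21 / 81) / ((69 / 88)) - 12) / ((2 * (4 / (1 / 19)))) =-0.08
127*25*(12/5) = 7620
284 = 284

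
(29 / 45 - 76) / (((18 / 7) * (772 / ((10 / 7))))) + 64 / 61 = 3795197 / 3814452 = 0.99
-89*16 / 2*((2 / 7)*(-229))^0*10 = -7120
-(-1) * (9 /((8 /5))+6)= 93 /8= 11.62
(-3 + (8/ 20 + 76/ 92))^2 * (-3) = -124848/ 13225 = -9.44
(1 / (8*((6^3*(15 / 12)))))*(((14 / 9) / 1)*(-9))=-7 / 1080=-0.01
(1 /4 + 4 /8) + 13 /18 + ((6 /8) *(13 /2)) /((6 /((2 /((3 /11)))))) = 7.43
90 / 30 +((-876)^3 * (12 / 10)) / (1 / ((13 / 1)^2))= -681632475249 / 5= -136326495049.80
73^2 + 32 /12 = 15995 /3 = 5331.67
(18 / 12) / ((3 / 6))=3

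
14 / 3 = 4.67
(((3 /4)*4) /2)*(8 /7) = 12 /7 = 1.71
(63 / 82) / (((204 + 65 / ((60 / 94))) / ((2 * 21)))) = 0.11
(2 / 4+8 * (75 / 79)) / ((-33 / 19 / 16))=-194408 / 2607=-74.57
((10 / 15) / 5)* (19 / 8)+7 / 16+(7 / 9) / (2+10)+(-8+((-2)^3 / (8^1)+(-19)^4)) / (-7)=-40208791 / 2160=-18615.18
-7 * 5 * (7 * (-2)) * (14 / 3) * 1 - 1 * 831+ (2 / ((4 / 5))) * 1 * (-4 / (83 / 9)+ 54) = 395806 / 249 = 1589.58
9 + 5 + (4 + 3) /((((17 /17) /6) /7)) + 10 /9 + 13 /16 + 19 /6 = 45085 /144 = 313.09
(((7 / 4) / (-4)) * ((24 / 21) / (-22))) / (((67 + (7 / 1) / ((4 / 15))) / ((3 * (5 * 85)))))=1275 / 4103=0.31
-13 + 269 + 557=813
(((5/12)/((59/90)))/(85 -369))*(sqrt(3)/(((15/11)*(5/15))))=-165*sqrt(3)/33512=-0.01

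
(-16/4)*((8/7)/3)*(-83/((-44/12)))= -2656/77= -34.49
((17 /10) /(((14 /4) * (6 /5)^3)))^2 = 180625 /2286144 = 0.08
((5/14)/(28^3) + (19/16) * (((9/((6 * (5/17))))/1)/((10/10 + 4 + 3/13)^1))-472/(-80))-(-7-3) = 13105871/768320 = 17.06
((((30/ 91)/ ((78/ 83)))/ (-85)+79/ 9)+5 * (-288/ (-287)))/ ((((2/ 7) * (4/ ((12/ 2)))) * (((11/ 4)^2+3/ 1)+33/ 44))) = 409371928/ 63961599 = 6.40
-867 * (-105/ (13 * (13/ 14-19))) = -1274490/ 3289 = -387.50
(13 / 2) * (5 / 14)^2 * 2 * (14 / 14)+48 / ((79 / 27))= 18.06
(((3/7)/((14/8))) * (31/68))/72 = 0.00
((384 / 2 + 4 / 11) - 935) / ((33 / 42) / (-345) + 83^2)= -39456270 / 366012449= -0.11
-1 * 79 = -79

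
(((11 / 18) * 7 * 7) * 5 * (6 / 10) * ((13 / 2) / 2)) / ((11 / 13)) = 8281 / 24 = 345.04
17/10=1.70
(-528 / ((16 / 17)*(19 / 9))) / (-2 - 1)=1683 / 19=88.58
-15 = -15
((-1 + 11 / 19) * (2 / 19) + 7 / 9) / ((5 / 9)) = 2383 / 1805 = 1.32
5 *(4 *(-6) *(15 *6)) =-10800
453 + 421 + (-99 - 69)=706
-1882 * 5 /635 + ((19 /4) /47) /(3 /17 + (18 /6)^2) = -55154275 /3724656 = -14.81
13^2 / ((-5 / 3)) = -507 / 5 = -101.40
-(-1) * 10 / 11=10 / 11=0.91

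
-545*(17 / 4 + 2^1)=-13625 / 4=-3406.25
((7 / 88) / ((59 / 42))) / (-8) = -0.01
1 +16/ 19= 35/ 19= 1.84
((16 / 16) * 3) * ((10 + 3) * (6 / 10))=117 / 5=23.40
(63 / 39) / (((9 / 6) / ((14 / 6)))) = 2.51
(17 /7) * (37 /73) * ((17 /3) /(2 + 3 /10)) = 106930 /35259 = 3.03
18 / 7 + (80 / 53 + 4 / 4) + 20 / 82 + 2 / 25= 2055297 / 380275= 5.40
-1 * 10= -10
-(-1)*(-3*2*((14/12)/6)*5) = -5.83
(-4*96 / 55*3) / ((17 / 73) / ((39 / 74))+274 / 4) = -6559488 / 21590525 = -0.30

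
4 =4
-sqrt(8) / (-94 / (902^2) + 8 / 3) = -2440812 *sqrt(2) / 3254275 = -1.06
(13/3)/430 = 13/1290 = 0.01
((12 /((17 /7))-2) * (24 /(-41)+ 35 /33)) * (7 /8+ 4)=208975 /30668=6.81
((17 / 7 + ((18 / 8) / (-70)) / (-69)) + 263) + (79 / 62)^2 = 1652745853 / 6188840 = 267.05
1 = 1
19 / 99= 0.19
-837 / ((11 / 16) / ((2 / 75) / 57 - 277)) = 1762049424 / 5225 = 337234.34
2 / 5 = 0.40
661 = 661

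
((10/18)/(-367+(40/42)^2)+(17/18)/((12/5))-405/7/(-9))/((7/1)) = 1664955365/1708755048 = 0.97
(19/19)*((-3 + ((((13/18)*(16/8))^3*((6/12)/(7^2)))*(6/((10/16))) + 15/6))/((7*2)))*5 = -24383/333396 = -0.07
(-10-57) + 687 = 620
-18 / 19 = -0.95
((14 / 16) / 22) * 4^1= 7 / 44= 0.16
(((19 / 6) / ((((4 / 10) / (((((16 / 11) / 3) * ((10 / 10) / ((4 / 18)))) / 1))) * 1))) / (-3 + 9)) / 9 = 95 / 297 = 0.32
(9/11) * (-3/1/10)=-27/110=-0.25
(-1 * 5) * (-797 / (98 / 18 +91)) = 41.32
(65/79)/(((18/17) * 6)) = 1105/8532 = 0.13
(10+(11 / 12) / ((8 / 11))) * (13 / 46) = 611 / 192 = 3.18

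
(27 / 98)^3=19683 / 941192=0.02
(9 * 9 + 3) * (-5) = -420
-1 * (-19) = 19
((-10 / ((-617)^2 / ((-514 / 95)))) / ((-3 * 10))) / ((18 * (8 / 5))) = -257 / 1562347656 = -0.00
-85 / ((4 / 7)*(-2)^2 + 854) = -595 / 5994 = -0.10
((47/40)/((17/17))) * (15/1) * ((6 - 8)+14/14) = -141/8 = -17.62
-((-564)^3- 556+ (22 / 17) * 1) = 3049913878 / 17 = 179406698.71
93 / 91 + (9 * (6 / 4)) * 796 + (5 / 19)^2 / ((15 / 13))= 1059157172 / 98553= 10747.08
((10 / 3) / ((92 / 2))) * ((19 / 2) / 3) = 95 / 414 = 0.23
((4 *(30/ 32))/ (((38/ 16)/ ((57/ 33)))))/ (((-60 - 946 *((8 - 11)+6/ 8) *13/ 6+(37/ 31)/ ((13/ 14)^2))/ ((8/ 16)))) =0.00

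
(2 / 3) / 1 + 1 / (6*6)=25 / 36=0.69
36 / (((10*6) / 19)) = 57 / 5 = 11.40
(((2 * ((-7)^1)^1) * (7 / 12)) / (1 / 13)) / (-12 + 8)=637 / 24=26.54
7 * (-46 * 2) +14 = -630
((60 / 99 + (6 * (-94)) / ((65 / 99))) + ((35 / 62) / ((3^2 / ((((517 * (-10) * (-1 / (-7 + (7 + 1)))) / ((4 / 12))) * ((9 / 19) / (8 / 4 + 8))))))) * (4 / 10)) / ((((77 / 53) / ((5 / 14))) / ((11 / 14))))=-56245209451 / 346678332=-162.24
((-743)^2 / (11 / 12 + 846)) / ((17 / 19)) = 125867172 / 172771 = 728.52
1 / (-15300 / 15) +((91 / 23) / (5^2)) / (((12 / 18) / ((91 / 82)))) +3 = 7845089 / 2404650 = 3.26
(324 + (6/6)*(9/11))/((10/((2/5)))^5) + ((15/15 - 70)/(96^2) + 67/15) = 490513424377/110000000000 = 4.46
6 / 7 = 0.86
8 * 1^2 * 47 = 376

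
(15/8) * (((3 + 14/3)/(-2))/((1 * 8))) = -115/128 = -0.90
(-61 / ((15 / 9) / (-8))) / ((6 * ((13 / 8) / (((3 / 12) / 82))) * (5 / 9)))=2196 / 13325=0.16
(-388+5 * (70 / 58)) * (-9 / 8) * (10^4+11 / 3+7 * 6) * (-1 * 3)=-3004447941 / 232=-12950206.64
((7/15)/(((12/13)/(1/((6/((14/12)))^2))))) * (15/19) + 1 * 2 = 595435/295488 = 2.02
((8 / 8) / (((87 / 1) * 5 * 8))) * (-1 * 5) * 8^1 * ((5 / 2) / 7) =-5 / 1218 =-0.00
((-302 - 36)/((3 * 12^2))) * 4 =-169/54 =-3.13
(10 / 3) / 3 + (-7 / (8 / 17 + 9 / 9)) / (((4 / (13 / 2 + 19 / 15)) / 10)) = -82181 / 900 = -91.31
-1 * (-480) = 480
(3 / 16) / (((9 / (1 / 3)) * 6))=1 / 864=0.00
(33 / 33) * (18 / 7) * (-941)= -16938 / 7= -2419.71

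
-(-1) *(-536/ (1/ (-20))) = 10720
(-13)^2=169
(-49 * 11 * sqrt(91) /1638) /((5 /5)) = -77 * sqrt(91) /234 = -3.14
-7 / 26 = -0.27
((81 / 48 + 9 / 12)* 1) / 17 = 0.14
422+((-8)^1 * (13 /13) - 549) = -135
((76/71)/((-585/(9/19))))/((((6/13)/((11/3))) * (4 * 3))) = -11/19170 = -0.00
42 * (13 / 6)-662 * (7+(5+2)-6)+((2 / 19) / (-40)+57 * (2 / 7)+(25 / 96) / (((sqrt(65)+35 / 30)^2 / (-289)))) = -144918888605669 / 27922982920+455175 * sqrt(65) / 10497362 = -5189.60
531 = 531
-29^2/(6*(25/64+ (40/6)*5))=-26912/6475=-4.16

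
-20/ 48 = -5/ 12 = -0.42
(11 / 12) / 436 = 11 / 5232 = 0.00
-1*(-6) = 6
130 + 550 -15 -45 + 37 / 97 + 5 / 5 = 60274 / 97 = 621.38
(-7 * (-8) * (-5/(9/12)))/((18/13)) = -7280/27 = -269.63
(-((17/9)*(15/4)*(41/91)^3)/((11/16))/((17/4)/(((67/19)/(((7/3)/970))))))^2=128403300849421594240000/1215449743121743129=105642.62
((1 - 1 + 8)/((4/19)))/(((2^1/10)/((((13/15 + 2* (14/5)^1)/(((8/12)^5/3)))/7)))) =447849/112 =3998.65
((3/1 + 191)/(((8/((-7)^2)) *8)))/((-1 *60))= -4753/1920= -2.48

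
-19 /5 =-3.80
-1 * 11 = -11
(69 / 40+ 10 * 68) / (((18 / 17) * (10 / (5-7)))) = -463573 / 3600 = -128.77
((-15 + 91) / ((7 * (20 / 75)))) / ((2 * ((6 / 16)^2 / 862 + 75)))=2620480 / 9654421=0.27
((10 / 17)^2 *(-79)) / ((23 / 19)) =-150100 / 6647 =-22.58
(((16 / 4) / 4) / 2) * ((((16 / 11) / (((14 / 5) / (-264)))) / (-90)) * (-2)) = -1.52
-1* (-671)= 671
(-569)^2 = 323761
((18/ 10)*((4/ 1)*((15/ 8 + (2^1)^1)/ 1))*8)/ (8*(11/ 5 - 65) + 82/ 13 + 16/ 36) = -65286/ 144977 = -0.45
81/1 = 81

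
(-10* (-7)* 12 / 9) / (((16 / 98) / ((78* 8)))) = 356720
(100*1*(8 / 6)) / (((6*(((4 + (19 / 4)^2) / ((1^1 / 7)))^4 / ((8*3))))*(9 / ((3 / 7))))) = 4194304 / 197400578484375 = 0.00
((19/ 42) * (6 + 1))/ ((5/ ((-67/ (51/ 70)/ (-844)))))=8911/ 129132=0.07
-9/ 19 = -0.47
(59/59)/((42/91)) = 13/6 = 2.17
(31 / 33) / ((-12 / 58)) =-899 / 198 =-4.54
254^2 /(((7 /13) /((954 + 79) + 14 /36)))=7800403754 /63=123815932.60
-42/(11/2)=-84/11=-7.64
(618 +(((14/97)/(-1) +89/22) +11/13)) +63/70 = 43253057/69355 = 623.65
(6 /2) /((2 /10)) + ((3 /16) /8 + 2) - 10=899 /128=7.02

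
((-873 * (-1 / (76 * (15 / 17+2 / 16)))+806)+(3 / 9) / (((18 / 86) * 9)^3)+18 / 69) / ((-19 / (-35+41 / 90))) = 242661193933961173 / 163220395504770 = 1486.71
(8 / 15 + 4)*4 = 272 / 15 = 18.13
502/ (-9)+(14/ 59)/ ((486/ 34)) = -55.76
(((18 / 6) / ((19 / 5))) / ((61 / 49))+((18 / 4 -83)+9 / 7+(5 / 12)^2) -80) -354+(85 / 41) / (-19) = -510.52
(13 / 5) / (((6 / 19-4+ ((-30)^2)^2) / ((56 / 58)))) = 3458 / 1115769925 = 0.00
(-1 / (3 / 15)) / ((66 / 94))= -235 / 33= -7.12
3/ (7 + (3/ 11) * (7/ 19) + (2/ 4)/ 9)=11286/ 26921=0.42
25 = 25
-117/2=-58.50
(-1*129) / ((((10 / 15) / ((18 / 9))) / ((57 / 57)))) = -387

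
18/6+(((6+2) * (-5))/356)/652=87037/29014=3.00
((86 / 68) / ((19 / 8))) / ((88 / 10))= 215 / 3553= 0.06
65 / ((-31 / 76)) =-4940 / 31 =-159.35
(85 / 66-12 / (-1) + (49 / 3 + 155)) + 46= 15221 / 66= 230.62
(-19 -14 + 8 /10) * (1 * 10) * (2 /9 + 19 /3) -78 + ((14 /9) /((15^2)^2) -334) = -1149491236 /455625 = -2522.89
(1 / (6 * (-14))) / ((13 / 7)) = -1 / 156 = -0.01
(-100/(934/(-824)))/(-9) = -41200/4203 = -9.80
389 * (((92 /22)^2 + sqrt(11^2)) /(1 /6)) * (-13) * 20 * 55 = -10458887400 /11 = -950807945.45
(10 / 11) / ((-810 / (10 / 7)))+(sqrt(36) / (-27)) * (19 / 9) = -2936 / 6237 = -0.47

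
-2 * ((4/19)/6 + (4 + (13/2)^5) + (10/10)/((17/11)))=-359928101/15504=-23215.18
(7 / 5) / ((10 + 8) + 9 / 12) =0.07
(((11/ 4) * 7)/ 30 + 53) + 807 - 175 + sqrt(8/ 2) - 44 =643.64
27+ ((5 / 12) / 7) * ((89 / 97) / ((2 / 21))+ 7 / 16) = 514013 / 18624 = 27.60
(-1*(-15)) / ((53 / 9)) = 135 / 53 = 2.55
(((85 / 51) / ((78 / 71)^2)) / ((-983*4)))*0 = 0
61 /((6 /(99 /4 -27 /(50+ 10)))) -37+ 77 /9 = 39349 /180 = 218.61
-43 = -43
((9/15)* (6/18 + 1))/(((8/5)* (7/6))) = 3/7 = 0.43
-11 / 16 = -0.69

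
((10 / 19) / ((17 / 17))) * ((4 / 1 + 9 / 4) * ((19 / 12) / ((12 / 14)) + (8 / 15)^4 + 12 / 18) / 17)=1050893 / 2093040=0.50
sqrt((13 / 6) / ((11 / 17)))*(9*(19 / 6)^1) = 19*sqrt(14586) / 44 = 52.15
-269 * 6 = -1614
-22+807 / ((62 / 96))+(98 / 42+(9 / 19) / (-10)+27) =22208263 / 17670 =1256.83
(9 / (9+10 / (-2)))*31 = 279 / 4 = 69.75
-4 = -4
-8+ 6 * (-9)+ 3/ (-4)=-251/ 4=-62.75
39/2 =19.50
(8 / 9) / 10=4 / 45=0.09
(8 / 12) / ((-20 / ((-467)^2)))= -218089 / 30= -7269.63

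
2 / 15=0.13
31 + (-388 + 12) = -345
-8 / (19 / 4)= -32 / 19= -1.68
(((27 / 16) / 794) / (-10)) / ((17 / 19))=-0.00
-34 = -34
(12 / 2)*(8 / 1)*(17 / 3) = 272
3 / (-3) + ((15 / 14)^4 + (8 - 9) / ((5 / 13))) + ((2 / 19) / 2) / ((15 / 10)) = -24602531 / 10948560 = -2.25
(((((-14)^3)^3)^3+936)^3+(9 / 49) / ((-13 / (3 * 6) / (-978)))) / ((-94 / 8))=1748116264860639521024801846984307538000656063946667304317152970354680854874616619802662473927792 / 29939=58389267004931344434510230000000000000000000000000000000000000000000000000000000000000000000.00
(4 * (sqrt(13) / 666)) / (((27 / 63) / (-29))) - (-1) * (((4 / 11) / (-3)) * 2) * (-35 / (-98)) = -406 * sqrt(13) / 999 - 20 / 231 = -1.55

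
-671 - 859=-1530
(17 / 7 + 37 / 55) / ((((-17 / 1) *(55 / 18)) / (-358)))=7694136 / 359975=21.37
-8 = -8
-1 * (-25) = 25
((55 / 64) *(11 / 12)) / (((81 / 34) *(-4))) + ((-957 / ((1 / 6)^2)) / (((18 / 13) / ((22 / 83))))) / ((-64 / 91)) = 96837103561 / 10326528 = 9377.51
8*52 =416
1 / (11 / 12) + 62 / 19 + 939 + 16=200505 / 209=959.35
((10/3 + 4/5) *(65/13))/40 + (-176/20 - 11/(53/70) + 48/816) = -1230017/54060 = -22.75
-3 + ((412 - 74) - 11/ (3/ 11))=884/ 3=294.67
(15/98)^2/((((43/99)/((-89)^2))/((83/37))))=14644542825/15279964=958.41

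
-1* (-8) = 8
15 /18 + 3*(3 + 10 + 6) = 347 /6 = 57.83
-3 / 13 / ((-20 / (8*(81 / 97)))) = 486 / 6305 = 0.08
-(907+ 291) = -1198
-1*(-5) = 5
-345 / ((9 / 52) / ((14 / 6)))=-41860 / 9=-4651.11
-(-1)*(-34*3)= -102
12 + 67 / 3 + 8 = 127 / 3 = 42.33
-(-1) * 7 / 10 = 0.70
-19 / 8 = -2.38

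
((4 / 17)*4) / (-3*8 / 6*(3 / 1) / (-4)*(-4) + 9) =-16 / 51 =-0.31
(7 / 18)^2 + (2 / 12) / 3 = 67 / 324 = 0.21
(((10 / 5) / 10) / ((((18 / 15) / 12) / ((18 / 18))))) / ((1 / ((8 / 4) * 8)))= 32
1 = 1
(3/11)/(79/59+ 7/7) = 59/506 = 0.12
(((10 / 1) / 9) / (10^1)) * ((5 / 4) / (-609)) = -5 / 21924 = -0.00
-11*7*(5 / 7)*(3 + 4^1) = -385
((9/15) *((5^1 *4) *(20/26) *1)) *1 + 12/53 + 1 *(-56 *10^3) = -38577484/689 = -55990.54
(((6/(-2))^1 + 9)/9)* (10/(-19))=-20/57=-0.35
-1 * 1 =-1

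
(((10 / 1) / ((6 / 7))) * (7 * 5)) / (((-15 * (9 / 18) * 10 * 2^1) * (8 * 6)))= -49 / 864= -0.06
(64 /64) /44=1 /44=0.02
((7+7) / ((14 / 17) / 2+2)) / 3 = 238 / 123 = 1.93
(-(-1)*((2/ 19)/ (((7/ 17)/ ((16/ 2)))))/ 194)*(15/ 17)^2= 1800/ 219317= 0.01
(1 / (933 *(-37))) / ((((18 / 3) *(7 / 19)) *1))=-19 / 1449882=-0.00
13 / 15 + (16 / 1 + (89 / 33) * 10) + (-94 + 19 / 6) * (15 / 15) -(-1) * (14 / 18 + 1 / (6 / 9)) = -22136 / 495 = -44.72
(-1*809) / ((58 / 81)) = -65529 / 58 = -1129.81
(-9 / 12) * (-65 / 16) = 195 / 64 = 3.05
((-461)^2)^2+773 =45165176214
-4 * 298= -1192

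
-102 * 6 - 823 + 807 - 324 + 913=-39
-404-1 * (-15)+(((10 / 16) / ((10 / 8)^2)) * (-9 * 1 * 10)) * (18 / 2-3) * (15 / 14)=-4343 / 7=-620.43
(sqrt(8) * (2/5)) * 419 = 1676 * sqrt(2)/5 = 474.04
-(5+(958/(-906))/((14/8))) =-13939/3171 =-4.40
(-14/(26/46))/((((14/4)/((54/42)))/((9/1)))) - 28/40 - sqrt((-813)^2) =-814987/910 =-895.59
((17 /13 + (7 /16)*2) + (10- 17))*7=-3507 /104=-33.72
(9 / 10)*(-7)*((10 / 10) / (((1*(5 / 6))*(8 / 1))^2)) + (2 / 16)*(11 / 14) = -0.04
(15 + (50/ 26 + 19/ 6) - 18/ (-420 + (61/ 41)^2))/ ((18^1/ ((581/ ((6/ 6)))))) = 49289477209/ 75848292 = 649.84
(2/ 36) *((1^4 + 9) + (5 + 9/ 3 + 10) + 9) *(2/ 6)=37/ 54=0.69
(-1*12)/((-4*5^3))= 3/125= 0.02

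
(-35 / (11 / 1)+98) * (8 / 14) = 596 / 11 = 54.18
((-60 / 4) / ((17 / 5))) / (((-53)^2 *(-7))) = 75 / 334271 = 0.00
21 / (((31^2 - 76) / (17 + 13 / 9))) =1162 / 2655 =0.44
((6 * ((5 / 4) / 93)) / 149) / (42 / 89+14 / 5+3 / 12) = 4450 / 28956511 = 0.00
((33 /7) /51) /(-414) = -11 /49266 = -0.00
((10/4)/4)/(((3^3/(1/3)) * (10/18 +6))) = 5/4248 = 0.00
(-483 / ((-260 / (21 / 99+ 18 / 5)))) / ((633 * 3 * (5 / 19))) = 1924111 / 135778500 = 0.01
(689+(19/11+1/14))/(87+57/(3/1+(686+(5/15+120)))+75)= 43049654/10100013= 4.26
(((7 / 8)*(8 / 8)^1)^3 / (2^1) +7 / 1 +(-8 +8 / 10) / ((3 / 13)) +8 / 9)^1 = -1058741 / 46080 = -22.98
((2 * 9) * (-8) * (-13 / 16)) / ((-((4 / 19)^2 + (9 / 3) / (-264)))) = -1238952 / 349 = -3550.01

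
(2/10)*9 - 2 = -1/5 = -0.20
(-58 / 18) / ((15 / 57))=-551 / 45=-12.24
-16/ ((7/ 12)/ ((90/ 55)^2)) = -62208/ 847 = -73.45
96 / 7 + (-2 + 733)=5213 / 7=744.71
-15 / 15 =-1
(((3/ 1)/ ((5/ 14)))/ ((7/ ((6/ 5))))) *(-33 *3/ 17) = -3564/ 425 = -8.39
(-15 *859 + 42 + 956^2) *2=1802186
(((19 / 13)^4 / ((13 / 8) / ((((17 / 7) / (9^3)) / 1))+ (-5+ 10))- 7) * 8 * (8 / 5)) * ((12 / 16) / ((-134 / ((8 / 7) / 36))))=214098943312 / 13465902151065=0.02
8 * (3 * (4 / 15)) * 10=64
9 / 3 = 3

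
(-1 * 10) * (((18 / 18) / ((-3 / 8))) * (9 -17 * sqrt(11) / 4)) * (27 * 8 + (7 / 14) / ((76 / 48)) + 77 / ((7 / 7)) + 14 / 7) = 1346640 / 19 -1907740 * sqrt(11) / 57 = -40128.73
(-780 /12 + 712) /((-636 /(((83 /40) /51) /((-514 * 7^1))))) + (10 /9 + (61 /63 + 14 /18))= 13337736901 /4668189120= 2.86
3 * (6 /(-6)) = -3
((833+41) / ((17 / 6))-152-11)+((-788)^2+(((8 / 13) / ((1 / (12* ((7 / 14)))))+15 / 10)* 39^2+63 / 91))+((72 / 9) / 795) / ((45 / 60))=663059938739 / 1054170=628987.68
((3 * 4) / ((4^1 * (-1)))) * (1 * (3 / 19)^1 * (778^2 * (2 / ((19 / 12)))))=-362164.39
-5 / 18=-0.28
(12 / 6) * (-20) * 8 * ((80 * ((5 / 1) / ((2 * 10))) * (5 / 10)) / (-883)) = 3200 / 883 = 3.62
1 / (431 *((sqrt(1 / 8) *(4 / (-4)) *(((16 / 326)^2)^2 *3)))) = -705911761 *sqrt(2) / 2648064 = -377.00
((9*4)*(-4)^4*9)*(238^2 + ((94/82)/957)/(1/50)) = 61448868255744/13079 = 4698284903.72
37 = 37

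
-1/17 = -0.06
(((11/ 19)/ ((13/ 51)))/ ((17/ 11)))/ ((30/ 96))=5808/ 1235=4.70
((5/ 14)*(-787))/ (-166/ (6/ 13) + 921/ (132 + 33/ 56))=9739125/ 12221762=0.80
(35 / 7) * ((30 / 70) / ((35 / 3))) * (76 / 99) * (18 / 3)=456 / 539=0.85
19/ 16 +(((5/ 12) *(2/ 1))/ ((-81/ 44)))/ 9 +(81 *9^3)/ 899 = 2102016515/ 31457808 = 66.82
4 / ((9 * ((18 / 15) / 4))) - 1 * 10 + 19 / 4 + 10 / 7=-1769 / 756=-2.34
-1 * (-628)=628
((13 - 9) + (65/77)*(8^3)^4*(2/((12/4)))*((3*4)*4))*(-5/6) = -119113759675990/77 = -1546931943844.03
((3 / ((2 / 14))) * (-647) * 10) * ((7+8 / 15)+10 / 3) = -1476454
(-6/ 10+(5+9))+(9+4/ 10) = 22.80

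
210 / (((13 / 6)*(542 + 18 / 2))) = 1260 / 7163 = 0.18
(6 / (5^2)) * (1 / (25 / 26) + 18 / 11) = 4416 / 6875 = 0.64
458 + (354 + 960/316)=815.04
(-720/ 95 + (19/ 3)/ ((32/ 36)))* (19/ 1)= -69/ 8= -8.62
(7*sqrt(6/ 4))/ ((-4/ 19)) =-133*sqrt(6)/ 8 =-40.72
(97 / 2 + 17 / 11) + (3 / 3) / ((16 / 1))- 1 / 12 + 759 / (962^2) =6111038281 / 122158608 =50.03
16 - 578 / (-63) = 1586 / 63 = 25.17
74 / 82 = 37 / 41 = 0.90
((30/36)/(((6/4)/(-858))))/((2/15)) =-3575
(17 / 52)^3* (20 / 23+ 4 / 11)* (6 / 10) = 44217 / 1710280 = 0.03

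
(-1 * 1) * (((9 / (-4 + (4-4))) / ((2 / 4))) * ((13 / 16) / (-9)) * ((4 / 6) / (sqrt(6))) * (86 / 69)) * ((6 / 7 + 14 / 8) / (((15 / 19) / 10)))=-775333 * sqrt(6) / 417312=-4.55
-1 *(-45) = 45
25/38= 0.66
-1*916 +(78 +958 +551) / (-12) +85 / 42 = -1046.23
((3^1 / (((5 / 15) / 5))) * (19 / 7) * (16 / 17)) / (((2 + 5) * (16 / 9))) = 7695 / 833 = 9.24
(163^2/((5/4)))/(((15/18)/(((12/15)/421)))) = 2550624/52625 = 48.47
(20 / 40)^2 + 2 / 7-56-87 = -142.46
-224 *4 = -896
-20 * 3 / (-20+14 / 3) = 90 / 23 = 3.91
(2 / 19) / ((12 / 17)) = 17 / 114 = 0.15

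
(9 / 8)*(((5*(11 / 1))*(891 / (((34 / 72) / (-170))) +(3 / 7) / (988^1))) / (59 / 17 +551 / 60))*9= -2520130773755925 / 178529624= -14116036.98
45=45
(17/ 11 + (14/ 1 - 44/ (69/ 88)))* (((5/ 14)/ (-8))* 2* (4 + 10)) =153965/ 3036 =50.71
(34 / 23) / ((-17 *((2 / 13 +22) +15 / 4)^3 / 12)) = -1124864 / 18737401743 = -0.00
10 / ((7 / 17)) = 24.29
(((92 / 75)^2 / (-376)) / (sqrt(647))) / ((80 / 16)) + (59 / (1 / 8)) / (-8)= -59 - 1058 * sqrt(647) / 855253125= -59.00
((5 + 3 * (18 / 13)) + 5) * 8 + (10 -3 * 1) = 1563 / 13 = 120.23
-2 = -2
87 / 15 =29 / 5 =5.80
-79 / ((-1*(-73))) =-1.08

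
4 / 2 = 2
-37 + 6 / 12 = -73 / 2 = -36.50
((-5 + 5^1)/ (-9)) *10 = 0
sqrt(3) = 1.73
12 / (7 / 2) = 24 / 7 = 3.43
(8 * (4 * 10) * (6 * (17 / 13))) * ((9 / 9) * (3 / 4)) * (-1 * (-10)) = 244800 / 13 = 18830.77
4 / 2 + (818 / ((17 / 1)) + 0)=852 / 17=50.12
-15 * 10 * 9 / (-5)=270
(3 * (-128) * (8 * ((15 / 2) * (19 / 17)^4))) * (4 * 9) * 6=-648560701440 / 83521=-7765241.09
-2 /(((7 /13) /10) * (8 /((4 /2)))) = -65 /7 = -9.29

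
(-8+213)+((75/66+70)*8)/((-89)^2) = 205.07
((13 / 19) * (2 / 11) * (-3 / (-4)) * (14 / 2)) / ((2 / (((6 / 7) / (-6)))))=-39 / 836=-0.05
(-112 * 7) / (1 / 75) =-58800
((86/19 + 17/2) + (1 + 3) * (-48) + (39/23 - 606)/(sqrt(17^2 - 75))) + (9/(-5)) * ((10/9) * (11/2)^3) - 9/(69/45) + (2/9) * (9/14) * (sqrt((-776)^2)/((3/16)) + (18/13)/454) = 7977647801/108325308 - 13899 * sqrt(214)/4922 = 32.34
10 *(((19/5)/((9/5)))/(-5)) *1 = -38/9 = -4.22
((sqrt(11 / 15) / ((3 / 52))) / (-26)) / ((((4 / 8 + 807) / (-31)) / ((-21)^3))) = -127596 * sqrt(165) / 8075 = -202.97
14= 14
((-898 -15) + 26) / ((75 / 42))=-12418 / 25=-496.72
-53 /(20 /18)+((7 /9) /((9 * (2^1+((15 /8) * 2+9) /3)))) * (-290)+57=857 /162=5.29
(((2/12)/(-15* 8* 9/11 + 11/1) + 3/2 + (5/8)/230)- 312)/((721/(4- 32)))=328736675/27262452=12.06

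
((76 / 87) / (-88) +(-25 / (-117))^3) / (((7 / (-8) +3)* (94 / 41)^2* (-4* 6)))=293837119 / 460472975603784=0.00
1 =1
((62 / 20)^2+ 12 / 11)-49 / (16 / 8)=-15179 / 1100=-13.80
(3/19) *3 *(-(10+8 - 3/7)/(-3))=369/133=2.77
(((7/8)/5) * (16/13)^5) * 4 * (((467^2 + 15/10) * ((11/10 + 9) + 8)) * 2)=144871608025088/9282325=15607254.44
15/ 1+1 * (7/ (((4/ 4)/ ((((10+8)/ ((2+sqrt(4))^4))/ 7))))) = 1929/ 128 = 15.07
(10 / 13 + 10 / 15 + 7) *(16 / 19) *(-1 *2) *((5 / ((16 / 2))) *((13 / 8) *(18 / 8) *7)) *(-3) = 103635 / 152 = 681.81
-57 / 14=-4.07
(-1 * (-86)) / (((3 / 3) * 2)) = 43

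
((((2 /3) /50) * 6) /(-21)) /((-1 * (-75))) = -2 /39375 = -0.00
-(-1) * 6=6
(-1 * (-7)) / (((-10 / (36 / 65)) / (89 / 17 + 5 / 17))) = -11844 / 5525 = -2.14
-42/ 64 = -21/ 32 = -0.66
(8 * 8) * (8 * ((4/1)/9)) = 2048/9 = 227.56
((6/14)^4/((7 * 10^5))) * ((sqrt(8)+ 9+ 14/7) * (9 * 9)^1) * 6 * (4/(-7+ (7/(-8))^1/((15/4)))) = -649539/4558898750-59049 * sqrt(2)/2279449375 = -0.00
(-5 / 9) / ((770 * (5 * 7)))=-1 / 48510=-0.00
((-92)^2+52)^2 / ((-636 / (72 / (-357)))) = 145044512 / 6307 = 22997.39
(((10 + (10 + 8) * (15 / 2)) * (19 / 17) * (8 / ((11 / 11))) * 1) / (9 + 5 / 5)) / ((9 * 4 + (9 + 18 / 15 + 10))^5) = 6887500 / 29783828391817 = 0.00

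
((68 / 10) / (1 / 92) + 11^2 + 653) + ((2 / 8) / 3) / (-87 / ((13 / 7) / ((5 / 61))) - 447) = 1399.60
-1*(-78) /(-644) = -0.12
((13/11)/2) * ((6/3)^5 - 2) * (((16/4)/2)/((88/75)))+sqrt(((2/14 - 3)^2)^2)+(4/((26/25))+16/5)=70026553/1541540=45.43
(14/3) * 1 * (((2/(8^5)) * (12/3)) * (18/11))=21/11264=0.00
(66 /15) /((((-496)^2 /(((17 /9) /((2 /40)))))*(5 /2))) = 187 /691920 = 0.00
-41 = -41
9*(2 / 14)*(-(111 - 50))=-549 / 7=-78.43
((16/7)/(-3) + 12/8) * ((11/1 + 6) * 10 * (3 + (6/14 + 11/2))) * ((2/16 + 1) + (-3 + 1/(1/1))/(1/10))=-49735625/2352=-21146.10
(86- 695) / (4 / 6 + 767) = -0.79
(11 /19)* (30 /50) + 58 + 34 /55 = 61619 /1045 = 58.97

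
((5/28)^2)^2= 625/614656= 0.00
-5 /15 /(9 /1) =-1 /27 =-0.04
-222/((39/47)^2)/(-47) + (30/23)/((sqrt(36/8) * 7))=10 * sqrt(2)/161 + 3478/507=6.95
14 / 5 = 2.80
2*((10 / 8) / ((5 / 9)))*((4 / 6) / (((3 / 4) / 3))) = 12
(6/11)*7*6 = 252/11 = 22.91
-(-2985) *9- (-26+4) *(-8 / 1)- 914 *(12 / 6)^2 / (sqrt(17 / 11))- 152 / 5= 133293 / 5- 3656 *sqrt(187) / 17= 23717.71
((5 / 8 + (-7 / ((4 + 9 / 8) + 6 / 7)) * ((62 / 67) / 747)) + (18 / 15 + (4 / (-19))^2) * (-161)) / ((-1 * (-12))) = -9670344830861 / 581056878240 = -16.64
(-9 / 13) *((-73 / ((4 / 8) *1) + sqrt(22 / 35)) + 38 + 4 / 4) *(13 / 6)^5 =3510.86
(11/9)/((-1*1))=-11/9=-1.22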